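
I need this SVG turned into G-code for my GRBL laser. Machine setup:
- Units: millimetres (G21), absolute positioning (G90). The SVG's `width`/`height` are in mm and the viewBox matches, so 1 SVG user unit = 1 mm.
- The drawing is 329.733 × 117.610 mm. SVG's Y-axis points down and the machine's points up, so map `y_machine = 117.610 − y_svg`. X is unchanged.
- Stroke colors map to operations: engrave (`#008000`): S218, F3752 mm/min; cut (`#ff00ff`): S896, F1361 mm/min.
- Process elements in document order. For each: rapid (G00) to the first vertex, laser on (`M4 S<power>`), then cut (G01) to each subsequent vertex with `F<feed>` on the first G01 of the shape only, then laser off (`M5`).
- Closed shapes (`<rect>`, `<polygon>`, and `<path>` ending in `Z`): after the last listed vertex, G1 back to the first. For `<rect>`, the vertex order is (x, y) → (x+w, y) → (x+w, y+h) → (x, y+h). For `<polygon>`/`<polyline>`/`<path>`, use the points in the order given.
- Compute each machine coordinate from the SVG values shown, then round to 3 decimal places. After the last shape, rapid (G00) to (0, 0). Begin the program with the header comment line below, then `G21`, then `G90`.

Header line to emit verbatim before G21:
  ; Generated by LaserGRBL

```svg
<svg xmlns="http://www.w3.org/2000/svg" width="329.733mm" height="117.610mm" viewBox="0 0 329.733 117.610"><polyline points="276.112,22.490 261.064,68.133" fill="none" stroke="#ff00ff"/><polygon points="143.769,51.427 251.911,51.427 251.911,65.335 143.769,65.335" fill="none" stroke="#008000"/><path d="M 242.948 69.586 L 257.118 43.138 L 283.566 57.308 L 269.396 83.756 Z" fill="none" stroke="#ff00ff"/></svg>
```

; Generated by LaserGRBL
G21
G90
G00 X276.112 Y95.120
M4 S896
G01 X261.064 Y49.477 F1361
M5
G00 X143.769 Y66.183
M4 S218
G01 X251.911 Y66.183 F3752
G01 X251.911 Y52.275
G01 X143.769 Y52.275
G01 X143.769 Y66.183
M5
G00 X242.948 Y48.024
M4 S896
G01 X257.118 Y74.472 F1361
G01 X283.566 Y60.302
G01 X269.396 Y33.854
G01 X242.948 Y48.024
M5
G00 X0.000 Y0.000

1 u = 1 mm; y_m = 117.610 − y.

[1] `<polyline>` line segment, #ff00ff→cut S896 F1361: (276.112,95.120) → (261.064,49.477)

[2] `<polygon>` rectangle, #008000→engrave S218 F3752: (143.769,66.183) → (251.911,66.183) → (251.911,52.275) → (143.769,52.275) → (143.769,66.183) (closed)

[3] `<path>` regular polygon, #ff00ff→cut S896 F1361: (242.948,48.024) → (257.118,74.472) → (283.566,60.302) → (269.396,33.854) → (242.948,48.024) (closed)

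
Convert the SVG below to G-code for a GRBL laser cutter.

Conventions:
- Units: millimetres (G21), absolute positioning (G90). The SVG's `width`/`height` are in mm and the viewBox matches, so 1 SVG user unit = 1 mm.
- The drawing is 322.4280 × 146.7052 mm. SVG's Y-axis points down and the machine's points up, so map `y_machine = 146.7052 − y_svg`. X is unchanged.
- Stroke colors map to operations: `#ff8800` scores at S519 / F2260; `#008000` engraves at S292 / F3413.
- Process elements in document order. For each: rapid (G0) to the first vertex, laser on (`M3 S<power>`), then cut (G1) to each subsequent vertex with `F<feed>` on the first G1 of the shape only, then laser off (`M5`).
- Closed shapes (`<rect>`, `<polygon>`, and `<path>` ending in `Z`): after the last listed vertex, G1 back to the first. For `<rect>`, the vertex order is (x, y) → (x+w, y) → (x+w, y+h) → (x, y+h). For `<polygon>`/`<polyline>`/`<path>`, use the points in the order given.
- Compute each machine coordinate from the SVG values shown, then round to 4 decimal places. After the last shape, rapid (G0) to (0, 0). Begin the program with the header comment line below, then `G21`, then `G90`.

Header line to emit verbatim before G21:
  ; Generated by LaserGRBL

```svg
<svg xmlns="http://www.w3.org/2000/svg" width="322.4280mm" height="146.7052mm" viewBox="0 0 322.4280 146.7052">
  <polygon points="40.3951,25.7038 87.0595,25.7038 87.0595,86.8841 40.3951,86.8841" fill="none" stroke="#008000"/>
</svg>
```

viewBox `0 0 322.4280 146.7052` with mm width/height → 1 unit = 1 mm. Flip: y_m = 146.7052 − y_svg.

**Shape 1** — `<polygon>` rectangle, stroke `#008000` → engrave (S292, F3413). Machine vertices: (40.3951,121.0014) → (87.0595,121.0014) → (87.0595,59.8211) → (40.3951,59.8211) → (40.3951,121.0014). Closed: final G1 returns to the first vertex.

; Generated by LaserGRBL
G21
G90
G0 X40.3951 Y121.0014
M3 S292
G1 X87.0595 Y121.0014 F3413
G1 X87.0595 Y59.8211
G1 X40.3951 Y59.8211
G1 X40.3951 Y121.0014
M5
G0 X0.0000 Y0.0000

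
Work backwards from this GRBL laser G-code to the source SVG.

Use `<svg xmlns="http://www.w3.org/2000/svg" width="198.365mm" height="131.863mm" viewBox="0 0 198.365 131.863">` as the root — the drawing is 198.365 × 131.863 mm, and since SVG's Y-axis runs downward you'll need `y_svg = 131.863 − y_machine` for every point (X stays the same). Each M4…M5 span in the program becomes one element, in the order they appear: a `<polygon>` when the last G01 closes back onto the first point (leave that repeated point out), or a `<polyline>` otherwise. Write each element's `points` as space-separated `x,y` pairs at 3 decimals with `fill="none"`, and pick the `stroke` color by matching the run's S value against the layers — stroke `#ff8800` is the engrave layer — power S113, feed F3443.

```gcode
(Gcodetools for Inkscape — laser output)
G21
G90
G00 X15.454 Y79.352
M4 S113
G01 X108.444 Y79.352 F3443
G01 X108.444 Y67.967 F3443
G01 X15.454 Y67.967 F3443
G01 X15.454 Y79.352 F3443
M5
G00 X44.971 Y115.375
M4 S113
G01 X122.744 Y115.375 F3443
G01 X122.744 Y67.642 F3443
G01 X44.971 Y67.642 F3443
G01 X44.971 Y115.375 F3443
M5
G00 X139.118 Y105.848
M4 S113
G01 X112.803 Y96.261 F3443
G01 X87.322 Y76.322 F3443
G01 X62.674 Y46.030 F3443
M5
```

<svg xmlns="http://www.w3.org/2000/svg" width="198.365mm" height="131.863mm" viewBox="0 0 198.365 131.863">
  <polygon points="15.454,52.511 108.444,52.511 108.444,63.896 15.454,63.896" fill="none" stroke="#ff8800"/>
  <polygon points="44.971,16.488 122.744,16.488 122.744,64.221 44.971,64.221" fill="none" stroke="#ff8800"/>
  <polyline points="139.118,26.015 112.803,35.602 87.322,55.541 62.674,85.833" fill="none" stroke="#ff8800"/>
</svg>

Machine Y-up, SVG Y-down with viewBox height 131.863, so y_svg = 131.863 − y_machine; X carries over. Every run uses S113, so all elements get stroke `#ff8800` (engrave).

Run 1: The run returns to its start, so emit a `<polygon>` with points (Y-flipped): 15.454,52.511 108.444,52.511 108.444,63.896 15.454,63.896.

Run 2: The run returns to its start, so emit a `<polygon>` with points (Y-flipped): 44.971,16.488 122.744,16.488 122.744,64.221 44.971,64.221.

Run 3: The run is open, so emit a `<polyline>` with points (Y-flipped): 139.118,26.015 112.803,35.602 87.322,55.541 62.674,85.833.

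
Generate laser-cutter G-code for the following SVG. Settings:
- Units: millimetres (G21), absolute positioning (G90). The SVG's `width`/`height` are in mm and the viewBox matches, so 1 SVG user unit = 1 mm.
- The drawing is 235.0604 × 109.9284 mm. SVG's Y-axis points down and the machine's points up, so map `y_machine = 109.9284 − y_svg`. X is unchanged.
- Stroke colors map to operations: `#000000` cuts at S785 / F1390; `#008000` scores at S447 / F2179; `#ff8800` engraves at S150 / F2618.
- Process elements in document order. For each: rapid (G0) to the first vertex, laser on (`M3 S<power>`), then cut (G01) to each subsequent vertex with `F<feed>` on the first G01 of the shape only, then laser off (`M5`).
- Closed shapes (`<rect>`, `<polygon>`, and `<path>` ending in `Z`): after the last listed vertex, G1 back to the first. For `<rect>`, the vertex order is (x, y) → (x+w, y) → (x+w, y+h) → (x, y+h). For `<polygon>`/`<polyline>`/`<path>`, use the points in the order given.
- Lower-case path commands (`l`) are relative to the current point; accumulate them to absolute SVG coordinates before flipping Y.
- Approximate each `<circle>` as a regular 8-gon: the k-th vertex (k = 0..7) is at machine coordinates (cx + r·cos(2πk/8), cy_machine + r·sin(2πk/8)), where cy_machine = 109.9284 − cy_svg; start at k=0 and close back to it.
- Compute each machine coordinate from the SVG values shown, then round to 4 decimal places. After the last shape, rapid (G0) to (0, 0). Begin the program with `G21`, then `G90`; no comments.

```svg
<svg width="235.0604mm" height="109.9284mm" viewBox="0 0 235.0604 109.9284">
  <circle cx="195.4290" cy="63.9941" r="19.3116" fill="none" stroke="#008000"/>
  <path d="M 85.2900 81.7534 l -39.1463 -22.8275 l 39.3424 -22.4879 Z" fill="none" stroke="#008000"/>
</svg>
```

G21
G90
G0 X214.7406 Y45.9343
M3 S447
G01 X209.0844 Y59.5897 F2179
G01 X195.4290 Y65.2459
G01 X181.7736 Y59.5897
G01 X176.1174 Y45.9343
G01 X181.7736 Y32.2789
G01 X195.4290 Y26.6227
G01 X209.0844 Y32.2789
G01 X214.7406 Y45.9343
M5
G0 X85.2900 Y28.1750
M3 S447
G01 X46.1437 Y51.0025 F2179
G01 X85.4861 Y73.4904
G01 X85.2900 Y28.1750
M5
G0 X0.0000 Y0.0000

Since the viewBox matches the mm dimensions, user units are millimetres directly. The only transform is the Y-flip y_m = 109.9284 − y_svg.

Shape 1 is a circle drawn with `<circle>`. Its stroke #008000 means score at S447, F2179. After flipping Y the toolpath is (214.7406,45.9343) → (209.0844,59.5897) → (195.4290,65.2459) → (181.7736,59.5897) → (176.1174,45.9343) → (181.7736,32.2789) → (195.4290,26.6227) → (209.0844,32.2789) → (214.7406,45.9343), returning to the start.

Shape 2 is a regular polygon drawn with `<path>`. Its stroke #008000 means score at S447, F2179. After flipping Y the toolpath is (85.2900,28.1750) → (46.1437,51.0025) → (85.4861,73.4904) → (85.2900,28.1750), returning to the start.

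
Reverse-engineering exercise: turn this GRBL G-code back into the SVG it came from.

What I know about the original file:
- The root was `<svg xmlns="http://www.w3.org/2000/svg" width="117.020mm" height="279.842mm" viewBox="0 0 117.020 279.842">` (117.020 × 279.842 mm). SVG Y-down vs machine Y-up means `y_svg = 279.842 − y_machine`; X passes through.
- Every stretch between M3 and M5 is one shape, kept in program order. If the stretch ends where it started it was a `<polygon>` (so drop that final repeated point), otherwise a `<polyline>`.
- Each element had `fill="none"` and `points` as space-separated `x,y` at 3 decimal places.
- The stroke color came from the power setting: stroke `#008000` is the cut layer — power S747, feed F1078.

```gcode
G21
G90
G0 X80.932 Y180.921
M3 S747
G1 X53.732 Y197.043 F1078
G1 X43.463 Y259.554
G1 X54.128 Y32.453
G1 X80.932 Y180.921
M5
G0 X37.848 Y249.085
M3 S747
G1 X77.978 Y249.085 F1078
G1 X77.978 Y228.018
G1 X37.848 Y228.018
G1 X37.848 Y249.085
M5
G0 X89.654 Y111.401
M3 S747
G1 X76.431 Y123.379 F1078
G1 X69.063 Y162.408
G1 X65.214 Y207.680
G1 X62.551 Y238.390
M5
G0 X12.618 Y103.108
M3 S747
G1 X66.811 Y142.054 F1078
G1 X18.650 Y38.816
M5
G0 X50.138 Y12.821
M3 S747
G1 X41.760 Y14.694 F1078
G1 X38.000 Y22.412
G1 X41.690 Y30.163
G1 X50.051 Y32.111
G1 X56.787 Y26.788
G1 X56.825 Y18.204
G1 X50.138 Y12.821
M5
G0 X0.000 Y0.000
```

Each laser-on run becomes one SVG element. Flip Y back into SVG space with y_svg = 279.842 − y_machine. Every run uses S747, so all elements get stroke `#008000` (cut).

Run 1: The run returns to its start, so emit a `<polygon>` with points (Y-flipped): 80.932,98.921 53.732,82.799 43.463,20.288 54.128,247.389.

Run 2: The run returns to its start, so emit a `<polygon>` with points (Y-flipped): 37.848,30.757 77.978,30.757 77.978,51.824 37.848,51.824.

Run 3: The run is open, so emit a `<polyline>` with points (Y-flipped): 89.654,168.441 76.431,156.463 69.063,117.434 65.214,72.162 62.551,41.452.

Run 4: The run is open, so emit a `<polyline>` with points (Y-flipped): 12.618,176.734 66.811,137.788 18.650,241.026.

Run 5: The run returns to its start, so emit a `<polygon>` with points (Y-flipped): 50.138,267.021 41.760,265.148 38.000,257.430 41.690,249.679 50.051,247.731 56.787,253.054 56.825,261.638.

<svg xmlns="http://www.w3.org/2000/svg" width="117.020mm" height="279.842mm" viewBox="0 0 117.020 279.842">
  <polygon points="80.932,98.921 53.732,82.799 43.463,20.288 54.128,247.389" fill="none" stroke="#008000"/>
  <polygon points="37.848,30.757 77.978,30.757 77.978,51.824 37.848,51.824" fill="none" stroke="#008000"/>
  <polyline points="89.654,168.441 76.431,156.463 69.063,117.434 65.214,72.162 62.551,41.452" fill="none" stroke="#008000"/>
  <polyline points="12.618,176.734 66.811,137.788 18.650,241.026" fill="none" stroke="#008000"/>
  <polygon points="50.138,267.021 41.760,265.148 38.000,257.430 41.690,249.679 50.051,247.731 56.787,253.054 56.825,261.638" fill="none" stroke="#008000"/>
</svg>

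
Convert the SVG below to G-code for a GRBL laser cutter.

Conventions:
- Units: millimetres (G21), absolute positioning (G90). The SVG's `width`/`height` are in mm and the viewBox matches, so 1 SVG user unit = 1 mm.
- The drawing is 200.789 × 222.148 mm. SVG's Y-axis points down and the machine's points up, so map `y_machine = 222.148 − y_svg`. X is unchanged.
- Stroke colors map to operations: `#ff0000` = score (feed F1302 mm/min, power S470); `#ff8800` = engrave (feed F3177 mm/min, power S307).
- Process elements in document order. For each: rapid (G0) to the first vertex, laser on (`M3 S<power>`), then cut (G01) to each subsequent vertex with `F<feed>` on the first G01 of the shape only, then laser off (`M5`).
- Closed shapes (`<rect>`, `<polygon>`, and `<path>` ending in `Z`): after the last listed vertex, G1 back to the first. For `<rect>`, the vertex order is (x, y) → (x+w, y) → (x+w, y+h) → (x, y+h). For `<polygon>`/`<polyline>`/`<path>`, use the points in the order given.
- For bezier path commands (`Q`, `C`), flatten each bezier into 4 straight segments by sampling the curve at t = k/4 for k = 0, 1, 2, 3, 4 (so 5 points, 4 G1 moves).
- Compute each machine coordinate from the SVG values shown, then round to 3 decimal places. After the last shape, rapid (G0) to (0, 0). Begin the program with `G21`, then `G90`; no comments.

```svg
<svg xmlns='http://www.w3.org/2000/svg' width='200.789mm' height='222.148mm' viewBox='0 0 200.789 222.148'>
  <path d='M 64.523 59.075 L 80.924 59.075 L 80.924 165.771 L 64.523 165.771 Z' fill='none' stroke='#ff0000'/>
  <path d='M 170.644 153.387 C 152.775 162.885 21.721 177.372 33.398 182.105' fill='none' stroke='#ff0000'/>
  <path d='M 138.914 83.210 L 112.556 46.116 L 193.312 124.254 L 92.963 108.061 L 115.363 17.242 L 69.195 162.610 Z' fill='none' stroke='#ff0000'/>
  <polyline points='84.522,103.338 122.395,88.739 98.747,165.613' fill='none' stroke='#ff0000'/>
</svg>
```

viewBox `0 0 200.789 222.148` with mm width/height → 1 unit = 1 mm. Flip: y_m = 222.148 − y_svg.

**Shape 1** — `<path>` rectangle, stroke `#ff0000` → score (S470, F1302). Machine vertices: (64.523,163.073) → (80.924,163.073) → (80.924,56.377) → (64.523,56.377) → (64.523,163.073). Closed: final G1 returns to the first vertex.

**Shape 2** — `<path>` cubic bezier, stroke `#ff0000` → score (S470, F1302). Control points (SVG): P0=(170.644,153.387), P1=(152.775,162.885), P2=(21.721,177.372), P3=(33.398,182.105); sampled at t=k/4. Machine vertices: (170.644,68.761) → (140.019,60.932) → (90.941,52.615) → (47.404,45.191) → (33.398,40.043). Open path.

**Shape 3** — `<path>` closed polygon, stroke `#ff0000` → score (S470, F1302). Machine vertices: (138.914,138.938) → (112.556,176.032) → (193.312,97.894) → (92.963,114.087) → (115.363,204.906) → (69.195,59.538) → (138.914,138.938). Closed: final G1 returns to the first vertex.

**Shape 4** — `<polyline>` open polyline, stroke `#ff0000` → score (S470, F1302). Machine vertices: (84.522,118.810) → (122.395,133.409) → (98.747,56.535). Open path.

G21
G90
G0 X64.523 Y163.073
M3 S470
G01 X80.924 Y163.073 F1302
G01 X80.924 Y56.377
G01 X64.523 Y56.377
G01 X64.523 Y163.073
M5
G0 X170.644 Y68.761
M3 S470
G01 X140.019 Y60.932 F1302
G01 X90.941 Y52.615
G01 X47.404 Y45.191
G01 X33.398 Y40.043
M5
G0 X138.914 Y138.938
M3 S470
G01 X112.556 Y176.032 F1302
G01 X193.312 Y97.894
G01 X92.963 Y114.087
G01 X115.363 Y204.906
G01 X69.195 Y59.538
G01 X138.914 Y138.938
M5
G0 X84.522 Y118.810
M3 S470
G01 X122.395 Y133.409 F1302
G01 X98.747 Y56.535
M5
G0 X0.000 Y0.000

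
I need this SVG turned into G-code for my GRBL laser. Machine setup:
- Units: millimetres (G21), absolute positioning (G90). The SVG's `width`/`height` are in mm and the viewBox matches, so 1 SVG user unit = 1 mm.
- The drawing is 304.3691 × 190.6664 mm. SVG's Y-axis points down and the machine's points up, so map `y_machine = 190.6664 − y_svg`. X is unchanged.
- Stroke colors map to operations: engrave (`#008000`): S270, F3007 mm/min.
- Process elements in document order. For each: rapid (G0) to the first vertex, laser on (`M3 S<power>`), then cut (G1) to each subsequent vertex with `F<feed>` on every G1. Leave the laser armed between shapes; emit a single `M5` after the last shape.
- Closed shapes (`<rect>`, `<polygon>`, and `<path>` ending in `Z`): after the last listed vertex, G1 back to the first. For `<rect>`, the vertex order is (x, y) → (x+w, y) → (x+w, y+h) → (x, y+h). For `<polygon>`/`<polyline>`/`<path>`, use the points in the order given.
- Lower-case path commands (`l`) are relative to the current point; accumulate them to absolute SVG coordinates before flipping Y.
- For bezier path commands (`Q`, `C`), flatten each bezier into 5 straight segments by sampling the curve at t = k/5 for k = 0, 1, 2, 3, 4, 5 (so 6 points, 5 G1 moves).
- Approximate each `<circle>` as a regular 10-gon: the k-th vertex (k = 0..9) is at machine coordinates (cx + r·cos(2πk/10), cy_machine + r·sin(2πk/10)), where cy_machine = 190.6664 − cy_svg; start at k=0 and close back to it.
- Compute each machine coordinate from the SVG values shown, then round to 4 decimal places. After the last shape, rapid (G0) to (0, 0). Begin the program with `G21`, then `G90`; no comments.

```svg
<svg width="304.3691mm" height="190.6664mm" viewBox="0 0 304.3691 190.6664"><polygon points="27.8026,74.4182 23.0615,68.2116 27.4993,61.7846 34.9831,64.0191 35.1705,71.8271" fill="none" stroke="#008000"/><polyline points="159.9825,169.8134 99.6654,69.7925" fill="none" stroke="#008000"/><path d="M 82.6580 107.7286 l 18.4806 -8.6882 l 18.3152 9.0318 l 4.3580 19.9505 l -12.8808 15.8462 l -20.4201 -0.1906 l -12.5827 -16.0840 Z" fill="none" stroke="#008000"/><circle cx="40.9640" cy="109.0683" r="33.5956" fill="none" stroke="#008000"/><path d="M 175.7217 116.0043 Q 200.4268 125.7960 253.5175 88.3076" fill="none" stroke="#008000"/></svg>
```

Since the viewBox matches the mm dimensions, user units are millimetres directly. The only transform is the Y-flip y_m = 190.6664 − y_svg.

Shape 1 is a regular polygon drawn with `<polygon>`. Its stroke #008000 means engrave at S270, F3007. After flipping Y the toolpath is (27.8026,116.2482) → (23.0615,122.4548) → (27.4993,128.8818) → (34.9831,126.6473) → (35.1705,118.8393) → (27.8026,116.2482), returning to the start.

Shape 2 is a line segment drawn with `<polyline>`. Its stroke #008000 means engrave at S270, F3007. After flipping Y the toolpath is (159.9825,20.8530) → (99.6654,120.8739).

Shape 3 is a regular polygon drawn with `<path>`. Its stroke #008000 means engrave at S270, F3007. After flipping Y the toolpath is (82.6580,82.9378) → (101.1386,91.6260) → (119.4538,82.5942) → (123.8118,62.6437) → (110.9310,46.7975) → (90.5109,46.9881) → (77.9282,63.0721) → (82.6580,82.9378), returning to the start.

Shape 4 is a circle drawn with `<circle>`. Its stroke #008000 means engrave at S270, F3007. After flipping Y the toolpath is (74.5596,81.5981) → (68.1434,101.3451) → (51.3456,113.5494) → (30.5824,113.5494) → (13.7846,101.3451) → (7.3684,81.5981) → (13.7846,61.8511) → (30.5824,49.6468) → (51.3456,49.6468) → (68.1434,61.8511) → (74.5596,81.5981), returning to the start.

Shape 5 is a quadratic bezier drawn with `<path>`. Its stroke #008000 means engrave at S270, F3007. After flipping Y the toolpath is (175.7217,74.6621) → (186.7392,72.6366) → (200.0275,74.3936) → (215.5866,79.9329) → (233.4166,89.2546) → (253.5175,102.3588).

G21
G90
G0 X27.8026 Y116.2482
M3 S270
G1 X23.0615 Y122.4548 F3007
G1 X27.4993 Y128.8818 F3007
G1 X34.9831 Y126.6473 F3007
G1 X35.1705 Y118.8393 F3007
G1 X27.8026 Y116.2482 F3007
G0 X159.9825 Y20.8530
M3 S270
G1 X99.6654 Y120.8739 F3007
G0 X82.6580 Y82.9378
M3 S270
G1 X101.1386 Y91.6260 F3007
G1 X119.4538 Y82.5942 F3007
G1 X123.8118 Y62.6437 F3007
G1 X110.9310 Y46.7975 F3007
G1 X90.5109 Y46.9881 F3007
G1 X77.9282 Y63.0721 F3007
G1 X82.6580 Y82.9378 F3007
G0 X74.5596 Y81.5981
M3 S270
G1 X68.1434 Y101.3451 F3007
G1 X51.3456 Y113.5494 F3007
G1 X30.5824 Y113.5494 F3007
G1 X13.7846 Y101.3451 F3007
G1 X7.3684 Y81.5981 F3007
G1 X13.7846 Y61.8511 F3007
G1 X30.5824 Y49.6468 F3007
G1 X51.3456 Y49.6468 F3007
G1 X68.1434 Y61.8511 F3007
G1 X74.5596 Y81.5981 F3007
G0 X175.7217 Y74.6621
M3 S270
G1 X186.7392 Y72.6366 F3007
G1 X200.0275 Y74.3936 F3007
G1 X215.5866 Y79.9329 F3007
G1 X233.4166 Y89.2546 F3007
G1 X253.5175 Y102.3588 F3007
M5
G0 X0.0000 Y0.0000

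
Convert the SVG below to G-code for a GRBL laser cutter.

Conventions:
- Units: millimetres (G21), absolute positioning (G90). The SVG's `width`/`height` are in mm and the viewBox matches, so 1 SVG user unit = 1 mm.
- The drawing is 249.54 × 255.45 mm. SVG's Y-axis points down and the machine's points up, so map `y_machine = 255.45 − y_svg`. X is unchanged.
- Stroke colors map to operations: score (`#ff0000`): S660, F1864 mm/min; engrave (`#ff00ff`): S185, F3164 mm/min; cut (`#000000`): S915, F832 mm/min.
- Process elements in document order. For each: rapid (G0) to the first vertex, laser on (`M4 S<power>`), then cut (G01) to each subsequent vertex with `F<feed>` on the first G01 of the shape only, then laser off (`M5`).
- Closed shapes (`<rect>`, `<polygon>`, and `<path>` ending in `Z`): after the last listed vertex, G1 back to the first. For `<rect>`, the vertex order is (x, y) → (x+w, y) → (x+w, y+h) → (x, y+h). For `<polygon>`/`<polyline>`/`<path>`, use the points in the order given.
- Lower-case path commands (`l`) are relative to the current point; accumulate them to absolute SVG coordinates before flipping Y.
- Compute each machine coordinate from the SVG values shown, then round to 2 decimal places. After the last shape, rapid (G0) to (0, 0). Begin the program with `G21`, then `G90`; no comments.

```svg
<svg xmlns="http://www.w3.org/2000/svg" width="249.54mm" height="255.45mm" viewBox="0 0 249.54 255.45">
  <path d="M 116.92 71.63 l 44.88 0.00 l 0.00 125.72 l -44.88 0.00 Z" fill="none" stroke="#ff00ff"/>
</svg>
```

1 u = 1 mm; y_m = 255.45 − y.

[1] `<path>` rectangle, #ff00ff→engrave S185 F3164: (116.92,183.82) → (161.80,183.82) → (161.80,58.10) → (116.92,58.10) → (116.92,183.82) (closed)

G21
G90
G0 X116.92 Y183.82
M4 S185
G01 X161.80 Y183.82 F3164
G01 X161.80 Y58.10
G01 X116.92 Y58.10
G01 X116.92 Y183.82
M5
G0 X0.00 Y0.00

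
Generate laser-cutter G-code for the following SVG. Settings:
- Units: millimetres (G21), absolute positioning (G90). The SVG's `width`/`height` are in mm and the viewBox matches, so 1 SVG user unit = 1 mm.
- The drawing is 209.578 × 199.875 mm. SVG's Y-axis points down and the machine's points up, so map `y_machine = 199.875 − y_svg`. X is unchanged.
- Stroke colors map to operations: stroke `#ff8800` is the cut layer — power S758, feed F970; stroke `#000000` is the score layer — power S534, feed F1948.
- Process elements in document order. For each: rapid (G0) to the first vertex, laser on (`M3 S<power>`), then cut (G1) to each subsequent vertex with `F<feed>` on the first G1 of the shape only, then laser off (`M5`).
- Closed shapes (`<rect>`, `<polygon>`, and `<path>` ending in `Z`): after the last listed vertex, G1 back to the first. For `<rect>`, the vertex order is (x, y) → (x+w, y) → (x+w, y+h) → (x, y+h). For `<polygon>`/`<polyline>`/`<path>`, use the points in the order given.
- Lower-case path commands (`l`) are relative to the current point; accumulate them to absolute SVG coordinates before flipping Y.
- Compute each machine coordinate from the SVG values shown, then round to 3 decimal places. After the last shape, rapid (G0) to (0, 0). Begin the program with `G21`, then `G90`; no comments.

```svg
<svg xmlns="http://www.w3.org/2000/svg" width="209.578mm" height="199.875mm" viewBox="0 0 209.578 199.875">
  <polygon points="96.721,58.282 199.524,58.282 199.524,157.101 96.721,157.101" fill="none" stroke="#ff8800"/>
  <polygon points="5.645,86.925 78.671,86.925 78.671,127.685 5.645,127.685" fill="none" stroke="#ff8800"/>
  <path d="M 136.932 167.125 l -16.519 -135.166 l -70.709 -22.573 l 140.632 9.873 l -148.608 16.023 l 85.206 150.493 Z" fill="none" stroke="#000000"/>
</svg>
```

G21
G90
G0 X96.721 Y141.593
M3 S758
G1 X199.524 Y141.593 F970
G1 X199.524 Y42.774
G1 X96.721 Y42.774
G1 X96.721 Y141.593
M5
G0 X5.645 Y112.950
M3 S758
G1 X78.671 Y112.950 F970
G1 X78.671 Y72.190
G1 X5.645 Y72.190
G1 X5.645 Y112.950
M5
G0 X136.932 Y32.750
M3 S534
G1 X120.413 Y167.916 F1948
G1 X49.704 Y190.489
G1 X190.336 Y180.616
G1 X41.728 Y164.593
G1 X126.934 Y14.100
G1 X136.932 Y32.750
M5
G0 X0.000 Y0.000

viewBox `0 0 209.578 199.875` with mm width/height → 1 unit = 1 mm. Flip: y_m = 199.875 − y_svg.

**Shape 1** — `<polygon>` rectangle, stroke `#ff8800` → cut (S758, F970). Machine vertices: (96.721,141.593) → (199.524,141.593) → (199.524,42.774) → (96.721,42.774) → (96.721,141.593). Closed: final G1 returns to the first vertex.

**Shape 2** — `<polygon>` rectangle, stroke `#ff8800` → cut (S758, F970). Machine vertices: (5.645,112.950) → (78.671,112.950) → (78.671,72.190) → (5.645,72.190) → (5.645,112.950). Closed: final G1 returns to the first vertex.

**Shape 3** — `<path>` closed polygon, stroke `#000000` → score (S534, F1948). Machine vertices: (136.932,32.750) → (120.413,167.916) → (49.704,190.489) → (190.336,180.616) → (41.728,164.593) → (126.934,14.100) → (136.932,32.750). Closed: final G1 returns to the first vertex.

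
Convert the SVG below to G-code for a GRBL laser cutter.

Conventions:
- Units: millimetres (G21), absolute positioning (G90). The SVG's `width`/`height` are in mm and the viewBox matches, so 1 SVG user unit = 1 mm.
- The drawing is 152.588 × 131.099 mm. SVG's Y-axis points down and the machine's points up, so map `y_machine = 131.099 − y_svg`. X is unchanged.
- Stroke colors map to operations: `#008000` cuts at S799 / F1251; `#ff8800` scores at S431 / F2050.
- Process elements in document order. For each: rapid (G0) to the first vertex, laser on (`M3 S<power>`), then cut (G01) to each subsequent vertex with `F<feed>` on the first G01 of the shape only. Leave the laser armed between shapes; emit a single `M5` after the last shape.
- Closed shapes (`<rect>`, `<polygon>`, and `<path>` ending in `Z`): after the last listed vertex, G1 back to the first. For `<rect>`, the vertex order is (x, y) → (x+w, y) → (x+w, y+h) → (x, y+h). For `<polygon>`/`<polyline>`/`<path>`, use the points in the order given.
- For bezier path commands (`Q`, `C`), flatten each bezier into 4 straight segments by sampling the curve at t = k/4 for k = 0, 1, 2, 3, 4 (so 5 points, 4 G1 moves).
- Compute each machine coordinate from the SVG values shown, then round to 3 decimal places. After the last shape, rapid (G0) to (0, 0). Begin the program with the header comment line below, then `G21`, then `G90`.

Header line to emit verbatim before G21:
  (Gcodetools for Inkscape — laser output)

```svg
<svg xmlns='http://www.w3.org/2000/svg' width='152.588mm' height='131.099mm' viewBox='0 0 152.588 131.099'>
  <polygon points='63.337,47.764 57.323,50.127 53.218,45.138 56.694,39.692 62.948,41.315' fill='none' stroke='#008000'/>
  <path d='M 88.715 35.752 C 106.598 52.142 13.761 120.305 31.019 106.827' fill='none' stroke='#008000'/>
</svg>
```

1 u = 1 mm; y_m = 131.099 − y.

[1] `<polygon>` regular polygon, #008000→cut S799 F1251: (63.337,83.335) → (57.323,80.972) → (53.218,85.961) → (56.694,91.407) → (62.948,89.784) → (63.337,83.335) (closed)

[2] `<path>` cubic bezier, #008000→cut S799 F1251: (88.715,95.347) → (84.817,75.432) → (60.101,48.609) → (35.268,27.387) → (31.019,24.272)

(Gcodetools for Inkscape — laser output)
G21
G90
G0 X63.337 Y83.335
M3 S799
G01 X57.323 Y80.972 F1251
G01 X53.218 Y85.961
G01 X56.694 Y91.407
G01 X62.948 Y89.784
G01 X63.337 Y83.335
G0 X88.715 Y95.347
M3 S799
G01 X84.817 Y75.432 F1251
G01 X60.101 Y48.609
G01 X35.268 Y27.387
G01 X31.019 Y24.272
M5
G0 X0.000 Y0.000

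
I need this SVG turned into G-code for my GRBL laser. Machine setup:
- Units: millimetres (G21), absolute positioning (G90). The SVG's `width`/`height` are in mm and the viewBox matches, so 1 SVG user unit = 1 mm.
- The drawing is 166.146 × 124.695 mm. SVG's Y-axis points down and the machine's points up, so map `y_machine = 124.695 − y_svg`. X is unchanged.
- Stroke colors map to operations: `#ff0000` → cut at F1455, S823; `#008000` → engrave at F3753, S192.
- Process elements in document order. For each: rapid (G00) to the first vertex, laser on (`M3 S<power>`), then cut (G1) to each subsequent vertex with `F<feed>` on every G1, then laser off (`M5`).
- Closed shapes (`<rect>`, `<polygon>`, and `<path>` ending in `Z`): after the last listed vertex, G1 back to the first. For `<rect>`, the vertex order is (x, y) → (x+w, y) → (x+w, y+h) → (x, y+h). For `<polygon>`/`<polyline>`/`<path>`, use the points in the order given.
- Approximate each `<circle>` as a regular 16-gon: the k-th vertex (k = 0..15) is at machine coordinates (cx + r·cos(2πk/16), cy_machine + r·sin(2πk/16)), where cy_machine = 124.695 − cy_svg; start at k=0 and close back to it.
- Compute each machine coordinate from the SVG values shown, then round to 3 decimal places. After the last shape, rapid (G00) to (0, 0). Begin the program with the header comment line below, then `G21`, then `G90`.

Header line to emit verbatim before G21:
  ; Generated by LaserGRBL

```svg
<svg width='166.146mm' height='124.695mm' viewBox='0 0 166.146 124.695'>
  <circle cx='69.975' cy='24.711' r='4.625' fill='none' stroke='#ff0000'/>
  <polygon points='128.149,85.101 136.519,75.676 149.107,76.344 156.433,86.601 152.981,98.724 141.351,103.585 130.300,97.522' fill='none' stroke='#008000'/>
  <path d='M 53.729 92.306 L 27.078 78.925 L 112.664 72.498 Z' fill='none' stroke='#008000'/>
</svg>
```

; Generated by LaserGRBL
G21
G90
G00 X74.600 Y99.984
M3 S823
G1 X74.248 Y101.754 F1455
G1 X73.245 Y103.254 F1455
G1 X71.745 Y104.257 F1455
G1 X69.975 Y104.609 F1455
G1 X68.205 Y104.257 F1455
G1 X66.705 Y103.254 F1455
G1 X65.702 Y101.754 F1455
G1 X65.350 Y99.984 F1455
G1 X65.702 Y98.214 F1455
G1 X66.705 Y96.714 F1455
G1 X68.205 Y95.711 F1455
G1 X69.975 Y95.359 F1455
G1 X71.745 Y95.711 F1455
G1 X73.245 Y96.714 F1455
G1 X74.248 Y98.214 F1455
G1 X74.600 Y99.984 F1455
M5
G00 X128.149 Y39.594
M3 S192
G1 X136.519 Y49.019 F3753
G1 X149.107 Y48.351 F3753
G1 X156.433 Y38.094 F3753
G1 X152.981 Y25.971 F3753
G1 X141.351 Y21.110 F3753
G1 X130.300 Y27.173 F3753
G1 X128.149 Y39.594 F3753
M5
G00 X53.729 Y32.389
M3 S192
G1 X27.078 Y45.770 F3753
G1 X112.664 Y52.197 F3753
G1 X53.729 Y32.389 F3753
M5
G00 X0.000 Y0.000

viewBox `0 0 166.146 124.695` with mm width/height → 1 unit = 1 mm. Flip: y_m = 124.695 − y_svg.

**Shape 1** — `<circle>` circle, stroke `#ff0000` → cut (S823, F1455). Machine vertices: (74.600,99.984) → (74.248,101.754) → (73.245,103.254) → (71.745,104.257) → (69.975,104.609) → (68.205,104.257) → (66.705,103.254) → (65.702,101.754) → (65.350,99.984) → (65.702,98.214) → (66.705,96.714) → (68.205,95.711) → (69.975,95.359) → (71.745,95.711) → (73.245,96.714) → (74.248,98.214) → (74.600,99.984). Closed: final G1 returns to the first vertex.

**Shape 2** — `<polygon>` regular polygon, stroke `#008000` → engrave (S192, F3753). Machine vertices: (128.149,39.594) → (136.519,49.019) → (149.107,48.351) → (156.433,38.094) → (152.981,25.971) → (141.351,21.110) → (130.300,27.173) → (128.149,39.594). Closed: final G1 returns to the first vertex.

**Shape 3** — `<path>` closed polygon, stroke `#008000` → engrave (S192, F3753). Machine vertices: (53.729,32.389) → (27.078,45.770) → (112.664,52.197) → (53.729,32.389). Closed: final G1 returns to the first vertex.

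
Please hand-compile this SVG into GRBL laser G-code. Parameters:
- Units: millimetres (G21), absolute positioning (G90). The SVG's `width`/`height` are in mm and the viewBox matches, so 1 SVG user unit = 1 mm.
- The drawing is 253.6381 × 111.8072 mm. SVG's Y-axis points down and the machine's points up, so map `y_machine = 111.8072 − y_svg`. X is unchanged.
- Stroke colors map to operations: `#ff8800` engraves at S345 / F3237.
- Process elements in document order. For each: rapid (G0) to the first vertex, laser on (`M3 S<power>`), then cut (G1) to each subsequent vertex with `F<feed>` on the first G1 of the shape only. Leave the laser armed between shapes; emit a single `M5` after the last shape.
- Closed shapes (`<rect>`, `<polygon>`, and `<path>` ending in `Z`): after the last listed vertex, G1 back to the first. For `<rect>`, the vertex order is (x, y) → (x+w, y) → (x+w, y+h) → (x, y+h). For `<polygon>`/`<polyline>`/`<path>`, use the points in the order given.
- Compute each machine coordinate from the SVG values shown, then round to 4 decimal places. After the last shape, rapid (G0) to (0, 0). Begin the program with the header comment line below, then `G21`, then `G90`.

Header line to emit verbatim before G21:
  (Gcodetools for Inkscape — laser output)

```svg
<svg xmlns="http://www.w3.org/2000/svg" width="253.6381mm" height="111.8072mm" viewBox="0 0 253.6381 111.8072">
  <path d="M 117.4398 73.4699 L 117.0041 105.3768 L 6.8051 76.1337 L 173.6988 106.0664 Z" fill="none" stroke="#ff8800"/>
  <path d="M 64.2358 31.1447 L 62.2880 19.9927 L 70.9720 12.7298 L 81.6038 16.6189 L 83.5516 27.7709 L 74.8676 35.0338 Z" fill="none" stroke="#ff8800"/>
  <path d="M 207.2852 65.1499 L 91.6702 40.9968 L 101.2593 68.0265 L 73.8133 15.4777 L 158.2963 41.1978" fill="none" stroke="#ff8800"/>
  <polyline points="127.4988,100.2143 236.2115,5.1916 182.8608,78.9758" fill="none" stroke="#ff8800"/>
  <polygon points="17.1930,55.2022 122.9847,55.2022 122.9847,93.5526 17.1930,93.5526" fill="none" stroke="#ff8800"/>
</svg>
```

1 u = 1 mm; y_m = 111.8072 − y.

[1] `<path>` closed polygon, #ff8800→engrave S345 F3237: (117.4398,38.3373) → (117.0041,6.4304) → (6.8051,35.6735) → (173.6988,5.7408) → (117.4398,38.3373) (closed)

[2] `<path>` regular polygon, #ff8800→engrave S345 F3237: (64.2358,80.6625) → (62.2880,91.8145) → (70.9720,99.0774) → (81.6038,95.1883) → (83.5516,84.0363) → (74.8676,76.7734) → (64.2358,80.6625) (closed)

[3] `<path>` open polyline, #ff8800→engrave S345 F3237: (207.2852,46.6573) → (91.6702,70.8104) → (101.2593,43.7807) → (73.8133,96.3295) → (158.2963,70.6094)

[4] `<polyline>` open polyline, #ff8800→engrave S345 F3237: (127.4988,11.5929) → (236.2115,106.6156) → (182.8608,32.8314)

[5] `<polygon>` rectangle, #ff8800→engrave S345 F3237: (17.1930,56.6050) → (122.9847,56.6050) → (122.9847,18.2546) → (17.1930,18.2546) → (17.1930,56.6050) (closed)

(Gcodetools for Inkscape — laser output)
G21
G90
G0 X117.4398 Y38.3373
M3 S345
G1 X117.0041 Y6.4304 F3237
G1 X6.8051 Y35.6735
G1 X173.6988 Y5.7408
G1 X117.4398 Y38.3373
G0 X64.2358 Y80.6625
M3 S345
G1 X62.2880 Y91.8145 F3237
G1 X70.9720 Y99.0774
G1 X81.6038 Y95.1883
G1 X83.5516 Y84.0363
G1 X74.8676 Y76.7734
G1 X64.2358 Y80.6625
G0 X207.2852 Y46.6573
M3 S345
G1 X91.6702 Y70.8104 F3237
G1 X101.2593 Y43.7807
G1 X73.8133 Y96.3295
G1 X158.2963 Y70.6094
G0 X127.4988 Y11.5929
M3 S345
G1 X236.2115 Y106.6156 F3237
G1 X182.8608 Y32.8314
G0 X17.1930 Y56.6050
M3 S345
G1 X122.9847 Y56.6050 F3237
G1 X122.9847 Y18.2546
G1 X17.1930 Y18.2546
G1 X17.1930 Y56.6050
M5
G0 X0.0000 Y0.0000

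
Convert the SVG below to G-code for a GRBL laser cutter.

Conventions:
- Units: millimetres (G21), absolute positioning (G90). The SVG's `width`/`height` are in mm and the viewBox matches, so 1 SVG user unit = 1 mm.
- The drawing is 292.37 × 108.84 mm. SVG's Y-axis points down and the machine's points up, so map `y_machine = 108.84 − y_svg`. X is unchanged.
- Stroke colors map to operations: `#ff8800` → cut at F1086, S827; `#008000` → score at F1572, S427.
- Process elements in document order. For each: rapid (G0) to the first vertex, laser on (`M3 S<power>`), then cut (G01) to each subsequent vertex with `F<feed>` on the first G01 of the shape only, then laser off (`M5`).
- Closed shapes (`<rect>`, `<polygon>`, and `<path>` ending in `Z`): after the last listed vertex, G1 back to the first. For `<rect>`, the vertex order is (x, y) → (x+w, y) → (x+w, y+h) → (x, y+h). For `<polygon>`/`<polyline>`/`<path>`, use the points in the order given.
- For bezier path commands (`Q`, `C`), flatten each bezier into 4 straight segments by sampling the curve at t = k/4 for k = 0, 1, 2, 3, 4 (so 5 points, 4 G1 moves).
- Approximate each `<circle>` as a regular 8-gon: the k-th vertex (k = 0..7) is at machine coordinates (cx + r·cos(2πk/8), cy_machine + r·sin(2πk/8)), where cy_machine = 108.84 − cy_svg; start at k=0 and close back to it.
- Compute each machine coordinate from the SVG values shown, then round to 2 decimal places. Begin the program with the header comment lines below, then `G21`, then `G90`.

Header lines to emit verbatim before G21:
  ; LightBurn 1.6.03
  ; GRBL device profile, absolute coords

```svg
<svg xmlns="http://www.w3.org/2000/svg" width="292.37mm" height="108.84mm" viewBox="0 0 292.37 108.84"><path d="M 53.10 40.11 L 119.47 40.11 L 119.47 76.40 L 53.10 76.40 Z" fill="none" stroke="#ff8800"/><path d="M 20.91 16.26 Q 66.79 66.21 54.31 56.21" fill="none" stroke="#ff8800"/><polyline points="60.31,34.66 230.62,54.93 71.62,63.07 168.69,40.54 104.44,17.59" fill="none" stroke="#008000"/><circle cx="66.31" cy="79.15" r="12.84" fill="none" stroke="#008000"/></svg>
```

; LightBurn 1.6.03
; GRBL device profile, absolute coords
G21
G90
G0 X53.10 Y68.73
M3 S827
G01 X119.47 Y68.73 F1086
G01 X119.47 Y32.44
G01 X53.10 Y32.44
G01 X53.10 Y68.73
M5
G0 X20.91 Y92.58
M3 S827
G01 X40.20 Y71.35 F1086
G01 X52.20 Y57.62
G01 X56.90 Y51.38
G01 X54.31 Y52.63
M5
G0 X60.31 Y74.18
M3 S427
G01 X230.62 Y53.91 F1572
G01 X71.62 Y45.77
G01 X168.69 Y68.30
G01 X104.44 Y91.25
M5
G0 X79.15 Y29.69
M3 S427
G01 X75.39 Y38.77 F1572
G01 X66.31 Y42.53
G01 X57.23 Y38.77
G01 X53.47 Y29.69
G01 X57.23 Y20.61
G01 X66.31 Y16.85
G01 X75.39 Y20.61
G01 X79.15 Y29.69
M5

1 u = 1 mm; y_m = 108.84 − y.

[1] `<path>` rectangle, #ff8800→cut S827 F1086: (53.10,68.73) → (119.47,68.73) → (119.47,32.44) → (53.10,32.44) → (53.10,68.73) (closed)

[2] `<path>` quadratic bezier, #ff8800→cut S827 F1086: (20.91,92.58) → (40.20,71.35) → (52.20,57.62) → (56.90,51.38) → (54.31,52.63)

[3] `<polyline>` open polyline, #008000→score S427 F1572: (60.31,74.18) → (230.62,53.91) → (71.62,45.77) → (168.69,68.30) → (104.44,91.25)

[4] `<circle>` circle, #008000→score S427 F1572: (79.15,29.69) → (75.39,38.77) → (66.31,42.53) → (57.23,38.77) → (53.47,29.69) → (57.23,20.61) → (66.31,16.85) → (75.39,20.61) → (79.15,29.69) (closed)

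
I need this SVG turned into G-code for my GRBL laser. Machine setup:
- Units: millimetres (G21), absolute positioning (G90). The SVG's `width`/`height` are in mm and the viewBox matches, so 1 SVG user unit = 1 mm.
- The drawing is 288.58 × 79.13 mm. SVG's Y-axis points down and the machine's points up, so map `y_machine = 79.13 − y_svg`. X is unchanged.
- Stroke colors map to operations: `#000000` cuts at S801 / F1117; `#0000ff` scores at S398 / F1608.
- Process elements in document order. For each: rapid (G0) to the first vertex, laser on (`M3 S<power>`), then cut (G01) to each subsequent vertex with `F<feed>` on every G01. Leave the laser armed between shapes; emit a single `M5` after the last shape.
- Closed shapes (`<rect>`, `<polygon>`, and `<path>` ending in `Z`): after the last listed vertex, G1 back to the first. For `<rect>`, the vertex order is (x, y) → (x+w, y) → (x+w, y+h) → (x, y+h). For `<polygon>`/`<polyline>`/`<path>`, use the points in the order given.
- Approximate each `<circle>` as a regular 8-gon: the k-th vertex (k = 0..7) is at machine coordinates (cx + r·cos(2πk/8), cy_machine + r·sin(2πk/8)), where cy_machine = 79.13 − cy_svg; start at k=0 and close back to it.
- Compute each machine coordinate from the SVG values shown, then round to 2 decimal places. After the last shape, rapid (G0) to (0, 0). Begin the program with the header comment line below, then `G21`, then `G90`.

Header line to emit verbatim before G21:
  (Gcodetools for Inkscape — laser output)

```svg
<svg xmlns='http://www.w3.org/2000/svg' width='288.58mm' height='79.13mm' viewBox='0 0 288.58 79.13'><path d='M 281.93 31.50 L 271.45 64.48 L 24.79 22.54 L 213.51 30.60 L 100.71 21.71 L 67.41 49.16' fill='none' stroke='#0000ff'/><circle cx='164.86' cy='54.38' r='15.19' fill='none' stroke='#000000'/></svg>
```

(Gcodetools for Inkscape — laser output)
G21
G90
G0 X281.93 Y47.63
M3 S398
G01 X271.45 Y14.65 F1608
G01 X24.79 Y56.59 F1608
G01 X213.51 Y48.53 F1608
G01 X100.71 Y57.42 F1608
G01 X67.41 Y29.97 F1608
G0 X180.05 Y24.75
M3 S801
G01 X175.60 Y35.49 F1117
G01 X164.86 Y39.94 F1117
G01 X154.12 Y35.49 F1117
G01 X149.67 Y24.75 F1117
G01 X154.12 Y14.01 F1117
G01 X164.86 Y9.56 F1117
G01 X175.60 Y14.01 F1117
G01 X180.05 Y24.75 F1117
M5
G0 X0.00 Y0.00

1 u = 1 mm; y_m = 79.13 − y.

[1] `<path>` open polyline, #0000ff→score S398 F1608: (281.93,47.63) → (271.45,14.65) → (24.79,56.59) → (213.51,48.53) → (100.71,57.42) → (67.41,29.97)

[2] `<circle>` circle, #000000→cut S801 F1117: (180.05,24.75) → (175.60,35.49) → (164.86,39.94) → (154.12,35.49) → (149.67,24.75) → (154.12,14.01) → (164.86,9.56) → (175.60,14.01) → (180.05,24.75) (closed)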